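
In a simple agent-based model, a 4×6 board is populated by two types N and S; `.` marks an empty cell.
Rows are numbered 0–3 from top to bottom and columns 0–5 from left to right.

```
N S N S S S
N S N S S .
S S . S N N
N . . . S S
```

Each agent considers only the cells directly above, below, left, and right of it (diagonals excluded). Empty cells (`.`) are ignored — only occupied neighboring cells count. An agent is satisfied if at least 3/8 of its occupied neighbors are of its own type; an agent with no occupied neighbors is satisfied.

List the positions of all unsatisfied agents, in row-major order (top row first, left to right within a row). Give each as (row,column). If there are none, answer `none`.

(0,1), (0,2), (1,0), (1,2), (2,0), (2,4), (3,0)

(0,0)N 1/2 ok
(0,1)S 1/3 unhappy
(0,2)N 1/3 unhappy
(0,3)S 2/3 ok
(0,4)S 3/3 ok
(0,5)S 1/1 ok
(1,0)N 1/3 unhappy
(1,1)S 2/4 ok
(1,2)N 1/3 unhappy
(1,3)S 3/4 ok
(1,4)S 2/3 ok
(2,0)S 1/3 unhappy
(2,1)S 2/2 ok
(2,3)S 1/2 ok
(2,4)N 1/4 unhappy
(2,5)N 1/2 ok
(3,0)N 0/1 unhappy
(3,4)S 1/2 ok
(3,5)S 1/2 ok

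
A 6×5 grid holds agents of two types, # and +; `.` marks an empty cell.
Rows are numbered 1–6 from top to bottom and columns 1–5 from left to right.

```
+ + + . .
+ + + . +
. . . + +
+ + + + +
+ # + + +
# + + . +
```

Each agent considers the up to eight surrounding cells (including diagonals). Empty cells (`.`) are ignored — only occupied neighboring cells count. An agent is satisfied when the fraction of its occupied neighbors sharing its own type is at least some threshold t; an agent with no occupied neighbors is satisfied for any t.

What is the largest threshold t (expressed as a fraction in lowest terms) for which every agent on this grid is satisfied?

(1,1)+ 3/3
(1,2)+ 5/5
(1,3)+ 3/3
(2,1)+ 3/3
(2,2)+ 5/5
(2,3)+ 4/4
(2,5)+ 2/2
(3,4)+ 6/6
(3,5)+ 4/4
(4,1)+ 2/3
(4,2)+ 4/5
(4,3)+ 5/6
(4,4)+ 7/7
(4,5)+ 5/5
(5,1)+ 3/5
(5,2)# 1/8
(5,3)+ 6/7
(5,4)+ 7/7
(5,5)+ 4/4
(6,1)# 1/3
(6,2)+ 3/5
(6,3)+ 3/4
(6,5)+ 2/2
The smallest same-type fraction is 1/8 at (5,2), which reduces to 1/8. Any threshold above that leaves this agent unsatisfied.

1/8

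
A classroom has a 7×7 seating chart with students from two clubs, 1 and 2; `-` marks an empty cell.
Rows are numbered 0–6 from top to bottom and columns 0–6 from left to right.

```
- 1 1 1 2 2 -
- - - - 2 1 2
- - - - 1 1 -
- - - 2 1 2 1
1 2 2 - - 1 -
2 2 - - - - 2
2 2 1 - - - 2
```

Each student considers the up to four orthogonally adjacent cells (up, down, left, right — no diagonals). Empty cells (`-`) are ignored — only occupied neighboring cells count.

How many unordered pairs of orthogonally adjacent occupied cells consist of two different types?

Scan each occupied cell's neighbors to the right and below so each pair is counted once.
From row 0: 2 unlike of 6 pairs (running 2/6).
From row 1: 3 unlike of 4 pairs (running 5/10).
From row 2: 1 unlike of 3 pairs (running 6/13).
From row 3: 4 unlike of 4 pairs (running 10/17).
From row 4: 2 unlike of 4 pairs (running 12/21).
From row 5: 0 unlike of 4 pairs (running 12/25).
From row 6: 1 unlike of 2 pairs (running 13/27).
Total adjacent occupied pairs: 27; unlike-type pairs: 13.

13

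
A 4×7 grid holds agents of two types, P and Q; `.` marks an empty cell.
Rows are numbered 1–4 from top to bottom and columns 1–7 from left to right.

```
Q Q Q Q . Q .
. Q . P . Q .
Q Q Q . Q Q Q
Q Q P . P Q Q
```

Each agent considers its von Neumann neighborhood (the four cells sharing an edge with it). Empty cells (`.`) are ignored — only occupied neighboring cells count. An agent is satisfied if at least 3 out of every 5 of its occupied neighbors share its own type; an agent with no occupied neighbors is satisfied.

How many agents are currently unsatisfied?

6

Row 1: (1,1)Q 1/1 ✓ · (1,2)Q 3/3 ✓ · (1,3)Q 2/2 ✓ · (1,4)Q 1/2 ✗ · (1,6)Q 1/1 ✓
Row 2: (2,2)Q 2/2 ✓ · (2,4)P 0/1 ✗ · (2,6)Q 2/2 ✓
Row 3: (3,1)Q 2/2 ✓ · (3,2)Q 4/4 ✓ · (3,3)Q 1/2 ✗ · (3,5)Q 1/2 ✗ · (3,6)Q 4/4 ✓ · (3,7)Q 2/2 ✓
Row 4: (4,1)Q 2/2 ✓ · (4,2)Q 2/3 ✓ · (4,3)P 0/2 ✗ · (4,5)P 0/2 ✗ · (4,6)Q 2/3 ✓ · (4,7)Q 2/2 ✓
Unsatisfied: (1,4), (2,4), (3,3), (3,5), (4,3), (4,5) — 6 in total.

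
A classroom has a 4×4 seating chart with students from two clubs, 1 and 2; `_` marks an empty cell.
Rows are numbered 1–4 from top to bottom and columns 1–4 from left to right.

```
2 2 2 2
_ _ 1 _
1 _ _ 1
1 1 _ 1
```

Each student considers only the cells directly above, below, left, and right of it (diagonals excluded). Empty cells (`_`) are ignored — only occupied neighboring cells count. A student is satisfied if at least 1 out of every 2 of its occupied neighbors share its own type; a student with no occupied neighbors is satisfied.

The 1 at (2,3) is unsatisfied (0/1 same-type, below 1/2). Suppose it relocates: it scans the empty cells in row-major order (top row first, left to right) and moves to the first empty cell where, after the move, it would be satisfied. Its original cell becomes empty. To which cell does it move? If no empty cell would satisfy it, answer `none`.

Vacating (2,3). Empty cells in order:
  (2,1): 1/2 same-type → satisfied — stop here.

(2,1)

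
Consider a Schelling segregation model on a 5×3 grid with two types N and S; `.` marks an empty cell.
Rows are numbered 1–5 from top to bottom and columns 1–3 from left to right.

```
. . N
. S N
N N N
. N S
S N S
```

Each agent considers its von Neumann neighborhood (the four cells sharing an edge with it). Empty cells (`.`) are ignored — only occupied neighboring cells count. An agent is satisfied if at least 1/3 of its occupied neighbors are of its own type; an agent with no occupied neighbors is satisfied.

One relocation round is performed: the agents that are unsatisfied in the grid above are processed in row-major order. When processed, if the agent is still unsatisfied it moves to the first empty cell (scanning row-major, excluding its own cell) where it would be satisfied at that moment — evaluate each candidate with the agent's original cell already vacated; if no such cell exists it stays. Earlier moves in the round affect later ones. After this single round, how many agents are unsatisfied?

Initially unsatisfied (in order): (2,2), (5,1).
  (2,2) → (1,1).
  (5,1) → (1,2).
Resulting grid:
S S N
. . N
N N N
. N S
. N S
All satisfied now.

0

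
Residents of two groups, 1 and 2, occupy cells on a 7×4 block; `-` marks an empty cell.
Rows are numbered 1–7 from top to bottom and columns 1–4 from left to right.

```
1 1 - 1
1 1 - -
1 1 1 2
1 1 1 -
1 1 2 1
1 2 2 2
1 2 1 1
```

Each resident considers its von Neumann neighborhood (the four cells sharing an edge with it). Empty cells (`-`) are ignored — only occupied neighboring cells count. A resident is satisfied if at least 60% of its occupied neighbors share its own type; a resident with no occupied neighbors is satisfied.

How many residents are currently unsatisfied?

10

Row 1: (1,1)1 2/2 ok · (1,2)1 2/2 ok · (1,4)1 0/0 ok
Row 2: (2,1)1 3/3 ok · (2,2)1 3/3 ok
Row 3: (3,1)1 3/3 ok · (3,2)1 4/4 ok · (3,3)1 2/3 ok · (3,4)2 0/1 unhappy
Row 4: (4,1)1 3/3 ok · (4,2)1 4/4 ok · (4,3)1 2/3 ok
Row 5: (5,1)1 3/3 ok · (5,2)1 2/4 unhappy · (5,3)2 1/4 unhappy · (5,4)1 0/2 unhappy
Row 6: (6,1)1 2/3 ok · (6,2)2 2/4 unhappy · (6,3)2 3/4 ok · (6,4)2 1/3 unhappy
Row 7: (7,1)1 1/2 unhappy · (7,2)2 1/3 unhappy · (7,3)1 1/3 unhappy · (7,4)1 1/2 unhappy
Unsatisfied: (3,4), (5,2), (5,3), (5,4), (6,2), (6,4), (7,1), (7,2), (7,3), (7,4) — 10 in total.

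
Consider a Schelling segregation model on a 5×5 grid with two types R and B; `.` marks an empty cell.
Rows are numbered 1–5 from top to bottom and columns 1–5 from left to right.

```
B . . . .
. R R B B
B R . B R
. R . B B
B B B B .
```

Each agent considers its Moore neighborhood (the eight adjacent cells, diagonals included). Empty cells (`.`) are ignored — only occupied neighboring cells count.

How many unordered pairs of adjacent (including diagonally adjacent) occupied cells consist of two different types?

Scan each occupied cell's neighbors to the right and below (and the two forward diagonals) so each pair is counted once.
From row 1: 1 unlike of 1 pairs (running 1/1).
From row 2: 5 unlike of 11 pairs (running 6/12).
From row 3: 5 unlike of 8 pairs (running 11/20).
From row 4: 3 unlike of 7 pairs (running 14/27).
From row 5: 0 unlike of 3 pairs (running 14/30).
Total adjacent occupied pairs: 30; unlike-type pairs: 14.

14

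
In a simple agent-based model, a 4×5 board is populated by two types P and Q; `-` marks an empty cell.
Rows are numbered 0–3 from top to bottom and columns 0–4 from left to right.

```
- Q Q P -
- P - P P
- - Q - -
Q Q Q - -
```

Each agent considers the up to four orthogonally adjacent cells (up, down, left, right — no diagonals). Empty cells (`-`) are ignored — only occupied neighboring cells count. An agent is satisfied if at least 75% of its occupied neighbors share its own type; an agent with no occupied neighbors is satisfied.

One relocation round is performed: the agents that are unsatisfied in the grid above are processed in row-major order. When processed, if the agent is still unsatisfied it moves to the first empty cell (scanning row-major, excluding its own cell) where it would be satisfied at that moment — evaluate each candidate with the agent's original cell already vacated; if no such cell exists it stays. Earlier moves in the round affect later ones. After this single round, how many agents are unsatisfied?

Initially unsatisfied (in order): (0,1), (0,2), (0,3), (1,1).
  (0,1) → (0,0).
  (0,2) → (2,0).
  (0,3): now satisfied by earlier moves; stays.
  (1,1): now satisfied by earlier moves; stays.
Resulting grid:
Q - - P -
- P - P P
Q - Q - -
Q Q Q - -
All satisfied now.

0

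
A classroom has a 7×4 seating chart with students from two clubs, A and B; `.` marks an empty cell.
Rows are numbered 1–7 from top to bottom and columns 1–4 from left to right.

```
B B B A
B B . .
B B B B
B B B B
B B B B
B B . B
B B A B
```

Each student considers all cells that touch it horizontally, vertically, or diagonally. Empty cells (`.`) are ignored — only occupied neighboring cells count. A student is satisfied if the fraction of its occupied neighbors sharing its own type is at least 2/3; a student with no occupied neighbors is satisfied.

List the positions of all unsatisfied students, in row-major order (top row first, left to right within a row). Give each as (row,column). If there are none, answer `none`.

Row 1: (1,1)B 3/3 ok · (1,2)B 4/4 ok · (1,3)B 2/3 ok · (1,4)A 0/1 unhappy
Row 2: (2,1)B 5/5 ok · (2,2)B 7/7 ok
Row 3: (3,1)B 5/5 ok · (3,2)B 7/7 ok · (3,3)B 6/6 ok · (3,4)B 3/3 ok
Row 4: (4,1)B 5/5 ok · (4,2)B 8/8 ok · (4,3)B 8/8 ok · (4,4)B 5/5 ok
Row 5: (5,1)B 5/5 ok · (5,2)B 7/7 ok · (5,3)B 7/7 ok · (5,4)B 4/4 ok
Row 6: (6,1)B 5/5 ok · (6,2)B 6/7 ok · (6,4)B 3/4 ok
Row 7: (7,1)B 3/3 ok · (7,2)B 3/4 ok · (7,3)A 0/4 unhappy · (7,4)B 1/2 unhappy

(1,4), (7,3), (7,4)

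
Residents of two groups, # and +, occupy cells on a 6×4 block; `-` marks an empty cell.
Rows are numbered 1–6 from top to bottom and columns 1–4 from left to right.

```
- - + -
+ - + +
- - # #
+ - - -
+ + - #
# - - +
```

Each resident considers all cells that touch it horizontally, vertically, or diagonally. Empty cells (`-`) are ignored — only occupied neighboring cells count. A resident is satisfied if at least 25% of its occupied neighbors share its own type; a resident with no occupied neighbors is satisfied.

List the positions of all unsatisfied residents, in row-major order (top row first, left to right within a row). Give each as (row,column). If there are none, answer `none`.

(1,3)+ 2/2 ok
(2,1)+ 0/0 ok
(2,3)+ 2/4 ok
(2,4)+ 2/4 ok
(3,3)# 1/3 ok
(3,4)# 1/3 ok
(4,1)+ 2/2 ok
(5,1)+ 2/3 ok
(5,2)+ 2/3 ok
(5,4)# 0/1 unhappy
(6,1)# 0/2 unhappy
(6,4)+ 0/1 unhappy

(5,4), (6,1), (6,4)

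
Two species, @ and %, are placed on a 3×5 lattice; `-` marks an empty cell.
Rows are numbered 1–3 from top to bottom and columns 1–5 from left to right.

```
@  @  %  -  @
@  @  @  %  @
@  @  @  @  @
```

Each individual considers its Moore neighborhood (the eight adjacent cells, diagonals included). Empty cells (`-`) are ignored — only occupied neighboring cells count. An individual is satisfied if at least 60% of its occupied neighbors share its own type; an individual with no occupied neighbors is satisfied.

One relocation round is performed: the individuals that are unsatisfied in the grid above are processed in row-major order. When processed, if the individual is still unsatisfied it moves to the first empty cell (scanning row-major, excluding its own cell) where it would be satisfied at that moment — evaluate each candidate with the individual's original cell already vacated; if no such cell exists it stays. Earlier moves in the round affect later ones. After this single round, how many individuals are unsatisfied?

Initially unsatisfied (in order): (1,3), (1,5), (2,4).
  (1,3): no empty cell satisfies it; stays.
  (1,5): no empty cell satisfies it; stays.
  (2,4): no empty cell satisfies it; stays.
Resulting grid:
@ @ % - @
@ @ @ % @
@ @ @ @ @
Unsatisfied now: (1,3), (1,5), (2,4).

3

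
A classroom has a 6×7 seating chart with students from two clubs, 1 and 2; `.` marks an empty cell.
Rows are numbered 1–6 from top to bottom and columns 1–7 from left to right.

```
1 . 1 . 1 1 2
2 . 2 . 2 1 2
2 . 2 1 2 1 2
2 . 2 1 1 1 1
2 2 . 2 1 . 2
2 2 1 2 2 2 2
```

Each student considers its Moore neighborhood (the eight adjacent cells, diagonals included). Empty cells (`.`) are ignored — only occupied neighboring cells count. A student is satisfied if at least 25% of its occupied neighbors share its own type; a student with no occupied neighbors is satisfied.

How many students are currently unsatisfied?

6

(1,1)1 0/1 not
(1,3)1 0/1 not
(1,5)1 2/3 satisfied
(1,6)1 2/5 satisfied
(1,7)2 1/3 satisfied
(2,1)2 1/2 satisfied
(2,3)2 1/3 satisfied
(2,5)2 1/6 not
(2,6)1 3/8 satisfied
(2,7)2 2/5 satisfied
(3,1)2 2/2 satisfied
(3,3)2 2/4 satisfied
(3,4)1 2/7 satisfied
(3,5)2 1/7 not
(3,6)1 4/8 satisfied
(3,7)2 1/5 not
(4,1)2 3/3 satisfied
(4,3)2 3/5 satisfied
(4,4)1 3/7 satisfied
(4,5)1 5/7 satisfied
(4,6)1 4/7 satisfied
(4,7)1 2/4 satisfied
(5,1)2 4/4 satisfied
(5,2)2 5/6 satisfied
(5,4)2 3/7 satisfied
(5,5)1 3/7 satisfied
(5,7)2 2/4 satisfied
(6,1)2 3/3 satisfied
(6,2)2 3/4 satisfied
(6,3)1 0/4 not
(6,4)2 2/4 satisfied
(6,5)2 3/4 satisfied
(6,6)2 3/4 satisfied
(6,7)2 2/2 satisfied
Unsatisfied: (1,1), (1,3), (2,5), (3,5), (3,7), (6,3) — 6 in total.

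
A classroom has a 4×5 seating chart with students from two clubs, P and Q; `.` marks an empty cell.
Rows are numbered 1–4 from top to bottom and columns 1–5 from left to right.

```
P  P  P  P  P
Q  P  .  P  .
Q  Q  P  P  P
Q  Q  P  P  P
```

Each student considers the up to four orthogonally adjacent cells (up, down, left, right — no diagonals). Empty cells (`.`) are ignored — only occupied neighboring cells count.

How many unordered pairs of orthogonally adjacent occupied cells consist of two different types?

Scan each occupied cell's neighbors to the right and below so each pair is counted once.
Row 1: P(1,1)–P(1,2)= P(1,1)–Q(2,1)≠ P(1,2)–P(1,3)= P(1,2)–P(2,2)= P(1,3)–P(1,4)= P(1,4)–P(1,5)= P(1,4)–P(2,4)=  → 1/7 unlike.
Row 2: Q(2,1)–P(2,2)≠ Q(2,1)–Q(3,1)= P(2,2)–Q(3,2)≠ P(2,4)–P(3,4)=  → 2/4 unlike.
Row 3: Q(3,1)–Q(3,2)= Q(3,1)–Q(4,1)= Q(3,2)–P(3,3)≠ Q(3,2)–Q(4,2)= P(3,3)–P(3,4)= P(3,3)–P(4,3)= P(3,4)–P(3,5)= P(3,4)–P(4,4)= P(3,5)–P(4,5)=  → 1/9 unlike.
Row 4: Q(4,1)–Q(4,2)= Q(4,2)–P(4,3)≠ P(4,3)–P(4,4)= P(4,4)–P(4,5)=  → 1/4 unlike.
Total adjacent occupied pairs: 24; unlike-type pairs: 5.

5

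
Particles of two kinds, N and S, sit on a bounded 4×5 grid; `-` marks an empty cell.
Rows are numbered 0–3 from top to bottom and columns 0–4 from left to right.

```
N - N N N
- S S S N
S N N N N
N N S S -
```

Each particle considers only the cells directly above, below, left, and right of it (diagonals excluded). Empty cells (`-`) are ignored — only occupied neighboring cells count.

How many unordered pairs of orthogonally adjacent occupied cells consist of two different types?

11

Scan each occupied cell's neighbors to the right and below so each pair is counted once.
From row 0: 2 unlike of 5 pairs (running 2/5).
From row 1: 4 unlike of 7 pairs (running 6/12).
From row 2: 4 unlike of 8 pairs (running 10/20).
From row 3: 1 unlike of 3 pairs (running 11/23).
Total adjacent occupied pairs: 23; unlike-type pairs: 11.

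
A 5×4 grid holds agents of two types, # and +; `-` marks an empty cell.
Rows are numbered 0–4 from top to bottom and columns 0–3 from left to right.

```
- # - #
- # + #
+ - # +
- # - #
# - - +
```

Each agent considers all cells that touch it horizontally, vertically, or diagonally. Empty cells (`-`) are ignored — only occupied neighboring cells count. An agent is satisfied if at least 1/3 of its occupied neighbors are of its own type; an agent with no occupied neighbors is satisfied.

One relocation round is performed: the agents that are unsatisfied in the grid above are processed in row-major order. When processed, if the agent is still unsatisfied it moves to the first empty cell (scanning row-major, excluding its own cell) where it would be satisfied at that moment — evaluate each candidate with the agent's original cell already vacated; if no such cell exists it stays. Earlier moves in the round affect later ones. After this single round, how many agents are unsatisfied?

Initially unsatisfied (in order): (1,2), (2,0), (2,3), (4,3).
  (1,2) → (1,0).
  (2,0): now satisfied by earlier moves; stays.
  (2,3) → (0,0).
  (4,3) → (2,1).
Resulting grid:
+ # - #
+ # - #
+ + # -
- # - #
# - - -
All satisfied now.

0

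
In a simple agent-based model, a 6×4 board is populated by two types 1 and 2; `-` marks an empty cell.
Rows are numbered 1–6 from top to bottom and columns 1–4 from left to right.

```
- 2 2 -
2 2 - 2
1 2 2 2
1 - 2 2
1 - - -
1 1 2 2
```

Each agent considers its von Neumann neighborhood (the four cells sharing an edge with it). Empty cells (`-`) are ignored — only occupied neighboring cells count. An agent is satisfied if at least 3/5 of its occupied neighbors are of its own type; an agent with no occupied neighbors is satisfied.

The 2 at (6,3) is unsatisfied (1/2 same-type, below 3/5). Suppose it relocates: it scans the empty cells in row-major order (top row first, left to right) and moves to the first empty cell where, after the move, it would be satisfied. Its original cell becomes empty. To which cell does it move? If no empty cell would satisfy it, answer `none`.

(1,1)

Vacating (6,3). Empty cells in order:
  (1,1): 2/2 same-type → satisfied — stop here.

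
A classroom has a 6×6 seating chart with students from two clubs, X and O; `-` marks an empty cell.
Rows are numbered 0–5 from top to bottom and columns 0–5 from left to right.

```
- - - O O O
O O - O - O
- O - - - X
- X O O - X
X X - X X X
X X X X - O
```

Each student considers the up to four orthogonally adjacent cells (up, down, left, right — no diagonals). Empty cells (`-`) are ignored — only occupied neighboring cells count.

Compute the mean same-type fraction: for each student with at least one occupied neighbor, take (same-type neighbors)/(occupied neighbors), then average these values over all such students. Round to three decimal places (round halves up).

0.790

Row 0: (0,3)O 2/2 · (0,4)O 2/2 · (0,5)O 2/2
Row 1: (1,0)O 1/1 · (1,1)O 2/2 · (1,3)O 1/1 · (1,5)O 1/2
Row 2: (2,1)O 1/2 · (2,5)X 1/2
Row 3: (3,1)X 1/3 · (3,2)O 1/2 · (3,3)O 1/2 · (3,5)X 2/2
Row 4: (4,0)X 2/2 · (4,1)X 3/3 · (4,3)X 2/3 · (4,4)X 2/2 · (4,5)X 2/3
Row 5: (5,0)X 2/2 · (5,1)X 3/3 · (5,2)X 2/2 · (5,3)X 2/2 · (5,5)O 0/1
Sum over 23 students: 2/2 + 2/2 + 2/2 + 1/1 + 2/2 + 1/1 + 1/2 + 1/2 + 1/2 + 1/3 + 1/2 + 1/2 + 2/2 + 2/2 + 3/3 + 2/3 + 2/2 + 2/3 + 2/2 + 3/3 + 2/2 + 2/2 + 0/1 = 109/6; mean = 109/6 ÷ 23 = 109/138 = 0.789855… → 0.790.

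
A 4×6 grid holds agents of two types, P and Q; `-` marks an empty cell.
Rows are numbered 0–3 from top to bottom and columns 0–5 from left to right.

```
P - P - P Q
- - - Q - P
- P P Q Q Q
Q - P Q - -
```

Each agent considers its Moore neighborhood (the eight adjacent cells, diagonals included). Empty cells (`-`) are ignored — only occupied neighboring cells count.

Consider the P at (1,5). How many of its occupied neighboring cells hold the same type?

1

Occupied neighbors of (1,5): (0,4)=P, (0,5)=Q, (2,4)=Q, (2,5)=Q.
Same type (P): 1 of 4.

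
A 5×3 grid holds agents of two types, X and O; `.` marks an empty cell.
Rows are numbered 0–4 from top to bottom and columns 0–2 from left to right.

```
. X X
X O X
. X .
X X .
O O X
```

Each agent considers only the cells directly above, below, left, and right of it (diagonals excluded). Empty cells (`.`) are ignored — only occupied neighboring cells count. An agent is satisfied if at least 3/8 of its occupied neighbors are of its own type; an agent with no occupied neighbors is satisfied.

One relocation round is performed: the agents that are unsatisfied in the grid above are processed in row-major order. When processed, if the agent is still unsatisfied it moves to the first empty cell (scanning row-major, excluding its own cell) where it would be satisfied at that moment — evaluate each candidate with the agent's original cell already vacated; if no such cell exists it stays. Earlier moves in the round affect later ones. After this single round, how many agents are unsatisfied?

2

Initially unsatisfied (in order): (1,0), (1,1), (4,1), (4,2).
  (1,0) → (0,0).
  (1,1): no empty cell satisfies it; stays.
  (4,1) → (1,0).
  (4,2): now satisfied by earlier moves; stays.
Resulting grid:
X X X
O O X
. X .
X X .
O . X
Unsatisfied now: (1,1), (4,0).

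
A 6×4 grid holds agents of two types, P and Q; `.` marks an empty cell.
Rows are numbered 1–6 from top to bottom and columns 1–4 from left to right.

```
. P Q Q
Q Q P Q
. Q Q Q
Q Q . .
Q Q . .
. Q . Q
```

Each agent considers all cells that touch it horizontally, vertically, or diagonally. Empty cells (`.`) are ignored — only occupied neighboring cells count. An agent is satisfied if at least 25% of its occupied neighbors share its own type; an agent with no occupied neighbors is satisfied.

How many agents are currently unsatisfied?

1

(1,2)P 1/4 ✓
(1,3)Q 3/5 ✓
(1,4)Q 2/3 ✓
(2,1)Q 2/3 ✓
(2,2)Q 4/6 ✓
(2,3)P 1/8 ✗
(2,4)Q 4/5 ✓
(3,2)Q 5/6 ✓
(3,3)Q 5/6 ✓
(3,4)Q 2/3 ✓
(4,1)Q 4/4 ✓
(4,2)Q 5/5 ✓
(5,1)Q 4/4 ✓
(5,2)Q 4/4 ✓
(6,2)Q 2/2 ✓
(6,4)Q 0/0 ✓
Unsatisfied: (2,3) — 1 in total.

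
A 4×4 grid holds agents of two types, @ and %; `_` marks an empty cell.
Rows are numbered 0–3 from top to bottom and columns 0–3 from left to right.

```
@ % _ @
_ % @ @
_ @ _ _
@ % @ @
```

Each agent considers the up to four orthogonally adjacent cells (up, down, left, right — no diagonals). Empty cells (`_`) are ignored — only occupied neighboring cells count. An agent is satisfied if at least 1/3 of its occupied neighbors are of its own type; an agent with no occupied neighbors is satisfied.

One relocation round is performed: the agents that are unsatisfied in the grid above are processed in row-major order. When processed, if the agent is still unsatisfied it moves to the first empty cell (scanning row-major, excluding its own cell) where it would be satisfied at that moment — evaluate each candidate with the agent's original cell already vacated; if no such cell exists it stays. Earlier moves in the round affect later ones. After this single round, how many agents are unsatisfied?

Initially unsatisfied (in order): (0,0), (2,1), (3,0), (3,1).
  (0,0) → (0,2).
  (2,1) → (2,0).
  (3,0): now satisfied by earlier moves; stays.
  (3,1) → (0,0).
Resulting grid:
% % @ @
_ % @ @
@ _ _ _
@ _ @ @
All satisfied now.

0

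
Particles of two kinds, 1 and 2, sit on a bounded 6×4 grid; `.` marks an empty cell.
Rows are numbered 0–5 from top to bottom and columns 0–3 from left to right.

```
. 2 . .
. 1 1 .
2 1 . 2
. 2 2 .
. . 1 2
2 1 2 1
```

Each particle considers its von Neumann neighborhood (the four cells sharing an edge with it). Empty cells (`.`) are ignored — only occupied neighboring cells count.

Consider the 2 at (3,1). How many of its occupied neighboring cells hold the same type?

Occupied neighbors of (3,1): (2,1)=1, (3,2)=2.
Same type (2): 1 of 2.

1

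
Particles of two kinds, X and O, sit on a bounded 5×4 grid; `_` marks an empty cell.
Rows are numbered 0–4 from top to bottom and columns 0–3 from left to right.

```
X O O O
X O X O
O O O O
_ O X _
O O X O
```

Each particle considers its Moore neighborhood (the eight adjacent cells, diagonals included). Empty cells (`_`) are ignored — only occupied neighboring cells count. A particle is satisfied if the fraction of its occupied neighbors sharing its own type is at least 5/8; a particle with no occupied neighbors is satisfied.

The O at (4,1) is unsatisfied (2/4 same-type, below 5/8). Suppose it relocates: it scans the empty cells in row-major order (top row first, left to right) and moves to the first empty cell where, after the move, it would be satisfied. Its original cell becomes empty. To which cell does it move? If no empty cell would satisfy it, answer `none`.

(3,0)

Vacating (4,1). Empty cells in order:
  (3,0): 4/4 same-type → satisfied — stop here.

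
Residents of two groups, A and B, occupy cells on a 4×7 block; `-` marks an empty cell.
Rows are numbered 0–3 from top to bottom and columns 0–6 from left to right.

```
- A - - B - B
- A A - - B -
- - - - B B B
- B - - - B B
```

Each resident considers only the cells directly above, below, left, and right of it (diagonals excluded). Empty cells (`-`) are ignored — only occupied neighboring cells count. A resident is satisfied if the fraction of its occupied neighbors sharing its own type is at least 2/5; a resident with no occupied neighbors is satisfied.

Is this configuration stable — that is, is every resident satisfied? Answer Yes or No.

(0,1)A 1/1 ok
(0,4)B 0/0 ok
(0,6)B 0/0 ok
(1,1)A 2/2 ok
(1,2)A 1/1 ok
(1,5)B 1/1 ok
(2,4)B 1/1 ok
(2,5)B 4/4 ok
(2,6)B 2/2 ok
(3,1)B 0/0 ok
(3,5)B 2/2 ok
(3,6)B 2/2 ok
All meet the threshold, so the configuration is stable.

Yes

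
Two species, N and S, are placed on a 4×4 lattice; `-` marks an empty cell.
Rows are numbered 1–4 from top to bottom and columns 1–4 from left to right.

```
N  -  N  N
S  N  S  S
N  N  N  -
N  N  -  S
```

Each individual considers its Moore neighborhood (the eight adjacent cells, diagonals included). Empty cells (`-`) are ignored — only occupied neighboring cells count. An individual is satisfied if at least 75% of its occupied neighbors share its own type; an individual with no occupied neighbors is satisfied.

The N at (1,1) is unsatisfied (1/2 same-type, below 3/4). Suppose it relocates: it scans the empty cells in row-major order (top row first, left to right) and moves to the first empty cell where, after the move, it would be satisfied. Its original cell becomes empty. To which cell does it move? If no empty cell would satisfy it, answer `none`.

Vacating (1,1). Empty cells in order:
  (1,2): 2/4 same-type → still unsatisfied.
  (3,4): 1/4 same-type → still unsatisfied.
  (4,3): 3/4 same-type → satisfied — stop here.

(4,3)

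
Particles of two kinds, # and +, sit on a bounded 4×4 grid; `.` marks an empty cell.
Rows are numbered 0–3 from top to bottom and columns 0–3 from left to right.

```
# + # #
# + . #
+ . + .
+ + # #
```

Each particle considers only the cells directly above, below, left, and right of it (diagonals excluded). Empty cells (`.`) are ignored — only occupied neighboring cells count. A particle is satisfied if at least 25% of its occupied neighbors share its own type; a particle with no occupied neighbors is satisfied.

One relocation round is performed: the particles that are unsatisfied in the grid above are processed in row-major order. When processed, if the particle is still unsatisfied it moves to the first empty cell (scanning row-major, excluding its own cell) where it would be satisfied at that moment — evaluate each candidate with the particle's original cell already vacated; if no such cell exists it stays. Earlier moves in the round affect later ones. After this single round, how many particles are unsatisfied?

0

Initially unsatisfied (in order): (2,2).
  (2,2) → (1,2).
Resulting grid:
# + # #
# + + #
+ . . .
+ + # #
All satisfied now.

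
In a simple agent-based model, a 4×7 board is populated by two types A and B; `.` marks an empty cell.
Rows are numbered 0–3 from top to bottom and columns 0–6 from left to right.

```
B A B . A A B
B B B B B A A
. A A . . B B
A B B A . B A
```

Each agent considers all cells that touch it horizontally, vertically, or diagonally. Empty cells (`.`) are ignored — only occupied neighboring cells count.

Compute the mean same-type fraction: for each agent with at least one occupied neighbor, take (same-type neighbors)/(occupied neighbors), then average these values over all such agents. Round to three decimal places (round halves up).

0.415

(0,0)B 2/3
(0,1)A 0/5
(0,2)B 3/4
(0,4)A 2/4
(0,5)A 3/5
(0,6)B 0/3
(1,0)B 2/4
(1,1)B 4/7
(1,2)B 3/6
(1,3)B 3/5
(1,4)B 2/5
(1,5)A 3/7
(1,6)A 2/5
(2,1)A 2/7
(2,2)A 2/7
(2,5)B 3/6
(2,6)B 2/5
(3,0)A 1/2
(3,1)B 1/4
(3,2)B 1/4
(3,3)A 1/2
(3,5)B 2/3
(3,6)A 0/3
Sum over 23 agents: 2/3 + 0/5 + 3/4 + 2/4 + 3/5 + 0/3 + 2/4 + 4/7 + 3/6 + 3/5 + 2/5 + 3/7 + 2/5 + 2/7 + 2/7 + 3/6 + 2/5 + 1/2 + 1/4 + 1/4 + 1/2 + 2/3 + 0/3 = 4013/420; mean = 4013/420 ÷ 23 = 4013/9660 = 0.415424… → 0.415.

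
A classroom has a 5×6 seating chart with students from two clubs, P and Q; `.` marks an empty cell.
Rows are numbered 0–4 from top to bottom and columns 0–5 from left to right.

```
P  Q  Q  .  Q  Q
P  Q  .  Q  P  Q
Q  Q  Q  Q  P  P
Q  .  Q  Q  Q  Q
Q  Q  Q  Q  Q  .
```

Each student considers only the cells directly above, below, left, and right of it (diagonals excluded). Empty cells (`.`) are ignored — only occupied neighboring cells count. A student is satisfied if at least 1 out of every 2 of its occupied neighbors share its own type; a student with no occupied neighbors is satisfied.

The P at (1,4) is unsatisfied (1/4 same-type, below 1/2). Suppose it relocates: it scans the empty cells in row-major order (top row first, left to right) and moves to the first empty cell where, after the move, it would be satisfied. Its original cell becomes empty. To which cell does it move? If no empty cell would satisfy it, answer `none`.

Vacating (1,4). Empty cells in order:
  (0,3): 0/3 same-type → still unsatisfied.
  (1,2): 0/4 same-type → still unsatisfied.
  (3,1): 0/4 same-type → still unsatisfied.
  (4,5): 0/2 same-type → still unsatisfied.

none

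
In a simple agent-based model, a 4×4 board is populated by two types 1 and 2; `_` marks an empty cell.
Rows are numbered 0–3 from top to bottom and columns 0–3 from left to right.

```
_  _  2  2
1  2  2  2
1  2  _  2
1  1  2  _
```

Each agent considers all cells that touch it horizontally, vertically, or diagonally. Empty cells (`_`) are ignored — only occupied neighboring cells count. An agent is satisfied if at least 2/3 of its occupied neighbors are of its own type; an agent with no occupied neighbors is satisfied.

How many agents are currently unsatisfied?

5

(0,2)2 4/4 ✓
(0,3)2 3/3 ✓
(1,0)1 1/3 ✗
(1,1)2 3/5 ✗
(1,2)2 6/6 ✓
(1,3)2 4/4 ✓
(2,0)1 3/5 ✗
(2,1)2 3/7 ✗
(2,3)2 3/3 ✓
(3,0)1 2/3 ✓
(3,1)1 2/4 ✗
(3,2)2 2/3 ✓
Unsatisfied: (1,0), (1,1), (2,0), (2,1), (3,1) — 5 in total.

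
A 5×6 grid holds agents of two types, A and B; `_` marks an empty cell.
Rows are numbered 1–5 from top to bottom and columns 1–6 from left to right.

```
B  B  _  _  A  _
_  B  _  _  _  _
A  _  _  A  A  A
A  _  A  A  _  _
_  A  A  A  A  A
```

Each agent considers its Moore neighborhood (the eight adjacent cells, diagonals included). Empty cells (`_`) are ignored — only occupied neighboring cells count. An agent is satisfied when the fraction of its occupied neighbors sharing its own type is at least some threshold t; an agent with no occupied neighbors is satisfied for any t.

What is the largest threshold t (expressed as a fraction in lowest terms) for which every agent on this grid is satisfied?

1/2

Row 1: (1,1)B 2/2 · (1,2)B 2/2 · (1,5)A — no occupied neighbors
Row 2: (2,2)B 2/3
Row 3: (3,1)A 1/2 · (3,4)A 3/3 · (3,5)A 3/3 · (3,6)A 1/1
Row 4: (4,1)A 2/2 · (4,3)A 5/5 · (4,4)A 6/6
Row 5: (5,2)A 3/3 · (5,3)A 4/4 · (5,4)A 4/4 · (5,5)A 3/3 · (5,6)A 1/1
The smallest same-type fraction is 1/2 at (3,1), which reduces to 1/2. Any threshold above that leaves this agent unsatisfied.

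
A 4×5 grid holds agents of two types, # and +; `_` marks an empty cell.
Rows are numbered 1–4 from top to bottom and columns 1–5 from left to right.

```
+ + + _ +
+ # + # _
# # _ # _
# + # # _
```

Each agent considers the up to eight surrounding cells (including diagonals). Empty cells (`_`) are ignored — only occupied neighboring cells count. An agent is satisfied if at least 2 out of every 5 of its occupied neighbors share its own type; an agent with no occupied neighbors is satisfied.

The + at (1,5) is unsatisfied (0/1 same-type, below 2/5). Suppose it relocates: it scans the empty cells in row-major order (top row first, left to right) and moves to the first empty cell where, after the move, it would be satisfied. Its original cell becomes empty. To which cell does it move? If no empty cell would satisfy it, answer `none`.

(1,4)

Vacating (1,5). Empty cells in order:
  (1,4): 2/3 same-type → satisfied — stop here.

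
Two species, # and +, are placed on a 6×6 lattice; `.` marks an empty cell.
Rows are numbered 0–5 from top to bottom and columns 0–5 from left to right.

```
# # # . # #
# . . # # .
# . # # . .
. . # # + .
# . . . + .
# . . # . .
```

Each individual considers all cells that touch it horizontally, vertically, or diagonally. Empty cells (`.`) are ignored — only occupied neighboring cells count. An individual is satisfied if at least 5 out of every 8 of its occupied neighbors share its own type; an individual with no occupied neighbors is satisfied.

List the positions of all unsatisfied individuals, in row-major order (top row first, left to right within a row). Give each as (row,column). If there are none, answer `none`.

(0,0)# 2/2 ✓
(0,1)# 3/3 ✓
(0,2)# 2/2 ✓
(0,4)# 3/3 ✓
(0,5)# 2/2 ✓
(1,0)# 3/3 ✓
(1,3)# 5/5 ✓
(1,4)# 4/4 ✓
(2,0)# 1/1 ✓
(2,2)# 4/4 ✓
(2,3)# 5/6 ✓
(3,2)# 3/3 ✓
(3,3)# 3/5 ✗
(3,4)+ 1/3 ✗
(4,0)# 1/1 ✓
(4,4)+ 1/3 ✗
(5,0)# 1/1 ✓
(5,3)# 0/1 ✗

(3,3), (3,4), (4,4), (5,3)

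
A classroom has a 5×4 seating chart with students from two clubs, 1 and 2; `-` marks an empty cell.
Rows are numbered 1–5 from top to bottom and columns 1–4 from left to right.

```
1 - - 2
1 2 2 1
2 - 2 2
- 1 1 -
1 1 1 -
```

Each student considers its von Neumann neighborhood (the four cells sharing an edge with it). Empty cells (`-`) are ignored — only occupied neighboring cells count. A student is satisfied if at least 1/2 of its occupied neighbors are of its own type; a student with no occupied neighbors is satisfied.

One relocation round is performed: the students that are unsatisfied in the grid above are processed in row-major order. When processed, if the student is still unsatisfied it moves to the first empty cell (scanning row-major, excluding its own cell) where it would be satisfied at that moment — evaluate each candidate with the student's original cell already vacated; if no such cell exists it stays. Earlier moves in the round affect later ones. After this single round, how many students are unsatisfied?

Initially unsatisfied (in order): (1,4), (2,1), (2,4), (3,1).
  (1,4) → (1,2).
  (2,1) → (1,4).
  (2,4) → (4,1).
  (3,1) → (1,3).
Resulting grid:
1 2 2 1
- 2 2 -
- - 2 2
1 1 1 -
1 1 1 -
Unsatisfied now: (1,1), (1,4).

2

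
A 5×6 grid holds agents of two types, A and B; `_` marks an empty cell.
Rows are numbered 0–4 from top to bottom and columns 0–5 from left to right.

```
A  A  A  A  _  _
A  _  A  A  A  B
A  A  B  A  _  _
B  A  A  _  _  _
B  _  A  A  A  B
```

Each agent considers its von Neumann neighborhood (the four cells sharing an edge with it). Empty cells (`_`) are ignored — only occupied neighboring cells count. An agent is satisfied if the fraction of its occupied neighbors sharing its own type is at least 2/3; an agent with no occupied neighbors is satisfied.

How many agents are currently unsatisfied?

(0,0)A 2/2 satisfied
(0,1)A 2/2 satisfied
(0,2)A 3/3 satisfied
(0,3)A 2/2 satisfied
(1,0)A 2/2 satisfied
(1,2)A 2/3 satisfied
(1,3)A 4/4 satisfied
(1,4)A 1/2 not
(1,5)B 0/1 not
(2,0)A 2/3 satisfied
(2,1)A 2/3 satisfied
(2,2)B 0/4 not
(2,3)A 1/2 not
(3,0)B 1/3 not
(3,1)A 2/3 satisfied
(3,2)A 2/3 satisfied
(4,0)B 1/1 satisfied
(4,2)A 2/2 satisfied
(4,3)A 2/2 satisfied
(4,4)A 1/2 not
(4,5)B 0/1 not
Unsatisfied: (1,4), (1,5), (2,2), (2,3), (3,0), (4,4), (4,5) — 7 in total.

7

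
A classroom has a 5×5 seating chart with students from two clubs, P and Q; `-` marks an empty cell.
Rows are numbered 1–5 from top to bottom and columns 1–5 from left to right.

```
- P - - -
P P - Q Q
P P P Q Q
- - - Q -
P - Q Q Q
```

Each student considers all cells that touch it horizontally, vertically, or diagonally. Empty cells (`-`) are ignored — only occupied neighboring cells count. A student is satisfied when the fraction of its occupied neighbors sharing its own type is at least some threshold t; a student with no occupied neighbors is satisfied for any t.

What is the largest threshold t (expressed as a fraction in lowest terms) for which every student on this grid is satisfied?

(1,2)P 2/2
(2,1)P 4/4
(2,2)P 5/5
(2,4)Q 3/4
(2,5)Q 3/3
(3,1)P 3/3
(3,2)P 4/4
(3,3)P 2/5
(3,4)Q 4/5
(3,5)Q 4/4
(4,4)Q 5/6
(5,1)P — no occupied neighbors
(5,3)Q 2/2
(5,4)Q 3/3
(5,5)Q 2/2
The smallest same-type fraction is 2/5 at (3,3), which reduces to 2/5. Any threshold above that leaves this student unsatisfied.

2/5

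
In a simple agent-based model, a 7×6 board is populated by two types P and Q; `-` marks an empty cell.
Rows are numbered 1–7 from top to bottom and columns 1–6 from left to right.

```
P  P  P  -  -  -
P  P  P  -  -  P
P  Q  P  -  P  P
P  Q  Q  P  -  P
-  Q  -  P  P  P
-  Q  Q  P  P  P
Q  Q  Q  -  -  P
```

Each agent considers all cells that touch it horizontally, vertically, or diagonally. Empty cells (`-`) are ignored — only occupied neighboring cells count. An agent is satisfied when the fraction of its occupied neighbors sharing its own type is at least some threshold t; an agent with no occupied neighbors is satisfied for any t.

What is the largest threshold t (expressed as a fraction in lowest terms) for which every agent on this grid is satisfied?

1/4

(1,1)P 3/3
(1,2)P 5/5
(1,3)P 3/3
(2,1)P 4/5
(2,2)P 7/8
(2,3)P 4/5
(2,6)P 2/2
(3,1)P 3/5
(3,2)Q 2/8
(3,3)P 3/6
(3,5)P 4/4
(3,6)P 3/3
(4,1)P 1/4
(4,2)Q 3/6
(4,3)Q 3/6
(4,4)P 4/5
(4,6)P 4/4
(5,2)Q 4/5
(5,4)P 4/6
(5,5)P 7/7
(5,6)P 4/4
(6,2)Q 5/5
(6,3)Q 4/6
(6,4)P 3/5
(6,5)P 6/6
(6,6)P 4/4
(7,1)Q 2/2
(7,2)Q 4/4
(7,3)Q 3/4
(7,6)P 2/2
The smallest same-type fraction is 2/8 at (3,2), which reduces to 1/4. Any threshold above that leaves this agent unsatisfied.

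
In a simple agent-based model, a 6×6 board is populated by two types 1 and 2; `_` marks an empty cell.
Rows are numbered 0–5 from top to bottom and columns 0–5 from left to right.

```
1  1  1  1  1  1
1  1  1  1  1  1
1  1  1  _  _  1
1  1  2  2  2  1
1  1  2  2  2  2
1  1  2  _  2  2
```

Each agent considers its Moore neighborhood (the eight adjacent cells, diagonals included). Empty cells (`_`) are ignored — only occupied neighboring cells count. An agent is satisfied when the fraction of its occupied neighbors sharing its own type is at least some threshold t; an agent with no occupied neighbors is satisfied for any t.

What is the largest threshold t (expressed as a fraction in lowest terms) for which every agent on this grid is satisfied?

1/4

(0,0)1 3/3
(0,1)1 5/5
(0,2)1 5/5
(0,3)1 5/5
(0,4)1 5/5
(0,5)1 3/3
(1,0)1 5/5
(1,1)1 8/8
(1,2)1 7/7
(1,3)1 6/6
(1,4)1 6/6
(1,5)1 4/4
(2,0)1 5/5
(2,1)1 7/8
(2,2)1 5/7
(2,5)1 3/4
(3,0)1 5/5
(3,1)1 6/8
(3,2)2 3/7
(3,3)2 5/6
(3,4)2 4/6
(3,5)1 1/4
(4,0)1 5/5
(4,1)1 5/8
(4,2)2 4/7
(4,3)2 7/7
(4,4)2 6/7
(4,5)2 4/5
(5,0)1 3/3
(5,1)1 3/5
(5,2)2 2/4
(5,4)2 4/4
(5,5)2 3/3
The smallest same-type fraction is 1/4 at (3,5), which reduces to 1/4. Any threshold above that leaves this agent unsatisfied.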